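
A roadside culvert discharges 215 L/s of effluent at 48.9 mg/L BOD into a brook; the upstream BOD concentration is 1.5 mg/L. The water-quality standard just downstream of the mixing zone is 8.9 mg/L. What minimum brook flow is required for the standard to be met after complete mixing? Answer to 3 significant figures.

1160 L/s

Set C_mix = 8.9: (Q·1.500 + 215.0·48.90) / (Q + 215.0) = 8.9
→ Q = 215.0·(48.90 − 8.9)/(8.9 − 1.500) = 1162 L/s.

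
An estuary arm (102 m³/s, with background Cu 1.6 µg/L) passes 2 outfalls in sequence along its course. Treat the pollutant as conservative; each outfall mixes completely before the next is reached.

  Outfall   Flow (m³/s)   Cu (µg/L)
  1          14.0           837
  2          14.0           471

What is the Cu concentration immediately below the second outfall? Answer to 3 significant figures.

Below outfall 1: Q → 116.0 m³/s, C = (102.0·1.600 + 14.00·837.0)/116.0 = 102.4 µg/L.
Below outfall 2: Q → 130.0 m³/s, C = (116.0·102.4 + 14.00·471.0)/130.0 = 142.1 µg/L.

142 µg/L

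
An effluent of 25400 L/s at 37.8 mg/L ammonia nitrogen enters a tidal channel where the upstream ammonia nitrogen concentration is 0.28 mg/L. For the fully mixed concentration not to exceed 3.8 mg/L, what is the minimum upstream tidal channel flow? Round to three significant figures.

245000 L/s

Set C_mix = 3.8: (Q·0.2800 + 25400·37.80) / (Q + 25400) = 3.8
→ Q = 25400·(37.80 − 3.8)/(3.8 − 0.2800) = 245300 L/s.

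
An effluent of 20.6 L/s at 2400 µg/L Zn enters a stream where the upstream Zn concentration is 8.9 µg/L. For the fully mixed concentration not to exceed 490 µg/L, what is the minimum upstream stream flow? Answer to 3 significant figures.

81.8 L/s

Set C_mix = 490: (Q·8.900 + 20.60·2400) / (Q + 20.60) = 490
→ Q = 20.60·(2400 − 490)/(490 − 8.900) = 81.78 L/s.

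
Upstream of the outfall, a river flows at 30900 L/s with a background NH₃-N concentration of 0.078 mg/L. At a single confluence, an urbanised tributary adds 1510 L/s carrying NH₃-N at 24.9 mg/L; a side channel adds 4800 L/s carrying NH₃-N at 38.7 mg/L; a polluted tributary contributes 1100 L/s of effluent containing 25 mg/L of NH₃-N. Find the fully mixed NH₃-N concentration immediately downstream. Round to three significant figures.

Mass balance: C = (30900·0.07800 + 1510·24.90 + 4800·38.70 + 1100·25.00) / 38310 = 253300/38310 = 6.611 mg/L.

6.61 mg/L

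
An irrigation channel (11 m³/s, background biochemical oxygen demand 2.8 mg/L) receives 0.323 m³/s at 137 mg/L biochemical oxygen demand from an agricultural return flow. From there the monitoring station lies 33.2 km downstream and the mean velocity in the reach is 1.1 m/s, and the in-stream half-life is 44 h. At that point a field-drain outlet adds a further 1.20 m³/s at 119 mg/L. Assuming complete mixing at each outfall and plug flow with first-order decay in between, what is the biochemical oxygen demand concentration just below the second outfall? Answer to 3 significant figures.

16.7 mg/L

Mass balance: C = (11.00·2.800 + 0.3230·137.0) / 11.32 = 75.05/11.32 = 6.628 mg/L; combined flow 11.32 m³/s.
Travel time t = 33.2·1000 / 1.1 = 30180 s = 8.384 h.
Half-life 44 h → k = ln 2 / 44 = 0.01575 h⁻¹ = 0.3781 d⁻¹.
First-order decay: C = 6.628·exp(−k·t) = 6.628·0.8763 = 5.808 mg/L.
Second outfall: C = (11.32·5.808 + 1.200·119.0)/12.52 = 16.65 mg/L.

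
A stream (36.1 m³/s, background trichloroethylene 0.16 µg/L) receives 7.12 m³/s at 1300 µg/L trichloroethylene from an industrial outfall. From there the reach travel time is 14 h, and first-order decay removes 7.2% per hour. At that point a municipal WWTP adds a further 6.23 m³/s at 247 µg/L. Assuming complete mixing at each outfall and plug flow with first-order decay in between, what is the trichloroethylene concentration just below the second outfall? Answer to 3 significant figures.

Mixed concentration C = ΣQC/ΣQ = (36.10·0.1600 + 7.120·1300) / 43.22 = 9262/43.22 = 214.3 µg/L; combined flow 43.22 m³/s.
7.2%/h lost → k = −ln(1 − 0.072) = 0.07472 h⁻¹.
After decay, C = 214.3 × e^(−kt) = 214.3 × 0.3513 = 75.28 µg/L.
Second outfall: C = (43.22·75.28 + 6.230·247.0)/49.45 = 96.91 µg/L.

96.9 µg/L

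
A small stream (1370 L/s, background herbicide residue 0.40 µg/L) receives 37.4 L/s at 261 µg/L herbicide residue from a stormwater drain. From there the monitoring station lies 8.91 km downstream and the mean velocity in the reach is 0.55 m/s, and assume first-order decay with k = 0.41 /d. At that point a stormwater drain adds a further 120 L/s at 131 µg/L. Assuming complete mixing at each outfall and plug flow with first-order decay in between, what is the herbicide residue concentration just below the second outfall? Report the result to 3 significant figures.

After mixing, C = (1370·0.4000 + 37.40·261.0) / 1407 = 10310/1407 = 7.325 µg/L; combined flow 1407 L/s.
Travel time t = 8.91·1000 / 0.55 = 16200 s = 4.500 h.
After decay, C = 7.325 × e^(−kt) = 7.325 × 0.9260 = 6.783 µg/L.
Second outfall: C = (1407·6.783 + 120.0·131.0)/1527 = 16.54 µg/L.

16.5 µg/L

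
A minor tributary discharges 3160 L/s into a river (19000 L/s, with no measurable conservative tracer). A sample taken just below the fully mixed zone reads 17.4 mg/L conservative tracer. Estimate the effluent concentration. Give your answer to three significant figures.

122 mg/L

Mass balance: 19000·0 + 3160·Cₑ = 22160·17.40
→ Cₑ = (22160·17.40 − 19000·0) / 3160 = 122.0 mg/L.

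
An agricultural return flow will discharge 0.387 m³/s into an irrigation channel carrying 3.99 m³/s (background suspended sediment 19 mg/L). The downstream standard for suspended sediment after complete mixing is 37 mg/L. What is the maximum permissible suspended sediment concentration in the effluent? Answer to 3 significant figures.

At the limit, (Qr·Cr + Qe·Cₑ)/(Qr + Qe) = 37:
Cₑ = (4.377·37 − 3.990·19.00) / 0.3870 = 222.6 mg/L.

223 mg/L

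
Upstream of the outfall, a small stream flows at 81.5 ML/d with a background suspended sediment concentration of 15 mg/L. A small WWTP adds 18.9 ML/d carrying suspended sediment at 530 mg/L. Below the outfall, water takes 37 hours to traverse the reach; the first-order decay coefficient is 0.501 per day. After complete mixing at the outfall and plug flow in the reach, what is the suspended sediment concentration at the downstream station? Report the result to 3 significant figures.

Mixed concentration C = ΣQC/ΣQ = (81.50·15.00 + 18.90·530.0) / 100.4 = 11240/100.4 = 111.9 mg/L.
First-order decay: C = 111.9·exp(−k·t) = 111.9·0.4619 = 51.71 mg/L.

51.7 mg/L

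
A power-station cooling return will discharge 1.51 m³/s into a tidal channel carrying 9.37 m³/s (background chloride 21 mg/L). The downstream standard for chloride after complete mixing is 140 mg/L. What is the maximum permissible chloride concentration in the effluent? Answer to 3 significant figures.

878 mg/L

At the limit, (Qr·Cr + Qe·Cₑ)/(Qr + Qe) = 140:
Cₑ = (10.88·140 − 9.370·21.00) / 1.510 = 878.4 mg/L.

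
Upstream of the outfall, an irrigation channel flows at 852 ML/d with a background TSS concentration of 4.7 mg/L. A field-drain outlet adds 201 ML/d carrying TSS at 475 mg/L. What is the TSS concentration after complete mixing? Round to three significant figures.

Conservation of mass: C = (852.0·4.700 + 201.0·475.0) / 1053 = 99480/1053 = 94.47 mg/L.

94.5 mg/L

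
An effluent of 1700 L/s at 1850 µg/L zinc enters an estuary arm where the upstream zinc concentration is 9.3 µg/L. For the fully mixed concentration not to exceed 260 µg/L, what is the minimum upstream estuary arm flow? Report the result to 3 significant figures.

Set C_mix = 260: (Q·9.300 + 1700·1850) / (Q + 1700) = 260
→ Q = 1700·(1850 − 260)/(260 − 9.300) = 10780 L/s.

10800 L/s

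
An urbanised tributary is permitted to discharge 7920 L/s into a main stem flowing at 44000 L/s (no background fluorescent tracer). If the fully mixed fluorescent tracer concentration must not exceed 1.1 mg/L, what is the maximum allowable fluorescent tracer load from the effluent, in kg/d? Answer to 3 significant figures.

4930 kg/d

Mass balance at the limit: 44000·0 + 7920·Cₑ = 51920·1.1 → Cₑ = 7.211 mg/L.
7920 L/s = 7.920 m³/s. Load = 7.920 m³/s × 7.211 g/m³ × 86 400 s/d = 4934 kg/d.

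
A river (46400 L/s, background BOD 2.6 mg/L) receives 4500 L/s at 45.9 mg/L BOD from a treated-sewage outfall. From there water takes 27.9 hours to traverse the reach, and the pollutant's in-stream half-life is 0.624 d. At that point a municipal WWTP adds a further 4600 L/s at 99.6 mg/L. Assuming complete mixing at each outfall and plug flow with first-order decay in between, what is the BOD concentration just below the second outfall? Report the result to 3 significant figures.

Conservation of mass: C = (46400·2.600 + 4500·45.90) / 50900 = 327200/50900 = 6.428 mg/L; combined flow 50900 L/s.
Half-life 0.624 d → k = ln 2 / 0.624 = 1.111 d⁻¹.
After decay, C = 6.428 × e^(−kt) = 6.428 × 0.2749 = 1.767 mg/L.
Second outfall: C = (50900·1.767 + 4600·99.60)/55500 = 9.876 mg/L.

9.88 mg/L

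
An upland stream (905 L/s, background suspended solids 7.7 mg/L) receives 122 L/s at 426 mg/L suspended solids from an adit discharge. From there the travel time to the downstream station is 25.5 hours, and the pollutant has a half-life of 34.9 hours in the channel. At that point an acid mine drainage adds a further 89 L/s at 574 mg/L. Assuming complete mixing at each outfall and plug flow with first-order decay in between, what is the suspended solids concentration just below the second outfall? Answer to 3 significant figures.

77.6 mg/L

Conservation of mass: C = (905.0·7.700 + 122.0·426.0) / 1027 = 58940/1027 = 57.39 mg/L; combined flow 1027 L/s.
Half-life 34.9 h → k = ln 2 / 34.9 = 0.01986 h⁻¹ = 0.4767 d⁻¹.
After decay, C = 57.39 × e^(−kt) = 57.39 × 0.6026 = 34.59 mg/L.
Second outfall: C = (1027·34.59 + 89.00·574.0)/1116 = 77.60 mg/L.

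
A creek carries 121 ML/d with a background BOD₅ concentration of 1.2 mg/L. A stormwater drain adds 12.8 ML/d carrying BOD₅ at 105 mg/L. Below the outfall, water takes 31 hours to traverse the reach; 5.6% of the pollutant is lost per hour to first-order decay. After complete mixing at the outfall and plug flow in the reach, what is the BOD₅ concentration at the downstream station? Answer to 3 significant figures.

1.86 mg/L

Mass balance: C = (121.0·1.200 + 12.80·105.0) / 133.8 = 1489/133.8 = 11.13 mg/L.
5.6%/h lost → k = −ln(1 − 0.056) = 0.05763 h⁻¹.
After decay, C = 11.13 × e^(−kt) = 11.13 × 0.1675 = 1.865 mg/L.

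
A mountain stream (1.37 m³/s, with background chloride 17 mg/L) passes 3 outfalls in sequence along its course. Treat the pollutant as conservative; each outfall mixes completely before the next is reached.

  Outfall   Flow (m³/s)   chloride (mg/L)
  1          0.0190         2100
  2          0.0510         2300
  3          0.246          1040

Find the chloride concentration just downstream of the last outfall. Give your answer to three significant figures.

After outfall 1: Q = 1.370 + 0.01900 = 1.389 m³/s; C = (1.370·17.00 + 0.01900·2100)/1.389 = 45.49 mg/L.
After outfall 2: Q = 1.389 + 0.05100 = 1.440 m³/s; C = (1.389·45.49 + 0.05100·2300)/1.440 = 125.3 mg/L.
After outfall 3: Q = 1.440 + 0.2460 = 1.686 m³/s; C = (1.440·125.3 + 0.2460·1040)/1.686 = 258.8 mg/L.

259 mg/L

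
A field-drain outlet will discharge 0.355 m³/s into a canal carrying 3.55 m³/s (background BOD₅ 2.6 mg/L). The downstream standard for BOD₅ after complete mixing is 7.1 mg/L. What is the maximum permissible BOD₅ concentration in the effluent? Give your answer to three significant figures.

52.1 mg/L

At the limit, (Qr·Cr + Qe·Cₑ)/(Qr + Qe) = 7.1:
Cₑ = (3.905·7.1 − 3.550·2.600) / 0.3550 = 52.10 mg/L.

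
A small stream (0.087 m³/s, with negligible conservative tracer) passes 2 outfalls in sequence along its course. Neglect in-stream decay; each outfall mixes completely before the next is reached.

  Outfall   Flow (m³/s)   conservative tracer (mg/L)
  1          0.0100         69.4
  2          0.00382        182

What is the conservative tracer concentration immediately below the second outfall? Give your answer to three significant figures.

Outfall 1: combined Q = 0.09700 m³/s; C = (0.08700·0 + 0.01000·69.40)/0.09700 = 7.155 mg/L.
Outfall 2: combined Q = 0.1008 m³/s; C = (0.09700·7.155 + 0.003820·182.0)/0.1008 = 13.78 mg/L.

13.8 mg/L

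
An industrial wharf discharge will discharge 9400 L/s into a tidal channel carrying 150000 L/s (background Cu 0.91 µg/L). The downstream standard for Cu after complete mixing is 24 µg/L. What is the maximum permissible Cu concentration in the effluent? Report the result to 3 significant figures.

392 µg/L

At the limit, (Qr·Cr + Qe·Cₑ)/(Qr + Qe) = 24:
Cₑ = (159400·24 − 150000·0.9100) / 9400 = 392.5 µg/L.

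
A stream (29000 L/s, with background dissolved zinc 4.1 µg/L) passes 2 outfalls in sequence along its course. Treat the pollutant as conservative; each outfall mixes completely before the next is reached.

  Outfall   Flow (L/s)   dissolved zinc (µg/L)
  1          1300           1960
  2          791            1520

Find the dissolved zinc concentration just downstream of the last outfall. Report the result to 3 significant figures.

After outfall 1: Q = 29000 + 1300 = 30300 L/s; C = (29000·4.100 + 1300·1960)/30300 = 88.02 µg/L.
After outfall 2: Q = 30300 + 791.0 = 31090 L/s; C = (30300·88.02 + 791.0·1520)/31090 = 124.4 µg/L.

124 µg/L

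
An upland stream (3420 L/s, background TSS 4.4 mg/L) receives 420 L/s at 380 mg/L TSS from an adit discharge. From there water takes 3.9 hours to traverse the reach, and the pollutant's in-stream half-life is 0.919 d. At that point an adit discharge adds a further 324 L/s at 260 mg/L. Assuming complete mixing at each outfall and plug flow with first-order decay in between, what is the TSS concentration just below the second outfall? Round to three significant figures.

57.3 mg/L

Mass balance: C = (3420·4.400 + 420.0·380.0) / 3840 = 174600/3840 = 45.48 mg/L; combined flow 3840 L/s.
Half-life 0.919 d → k = ln 2 / 0.919 = 0.7542 d⁻¹.
Decay over the reach: 45.48·exp(−kt) = 45.48·0.8846 = 40.23 mg/L.
At the second outfall, C = (3840·40.23 + 324.0·260.0) / (3840 + 324.0) = 57.33 mg/L.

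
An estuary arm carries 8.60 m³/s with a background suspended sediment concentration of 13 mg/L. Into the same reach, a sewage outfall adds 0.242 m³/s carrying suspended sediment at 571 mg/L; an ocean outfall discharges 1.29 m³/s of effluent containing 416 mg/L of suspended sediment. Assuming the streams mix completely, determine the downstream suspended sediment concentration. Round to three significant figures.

Mass balance: C = (8.600·13.00 + 0.2420·571.0 + 1.290·416.0) / 10.13 = 786.6/10.13 = 77.64 mg/L.

77.6 mg/L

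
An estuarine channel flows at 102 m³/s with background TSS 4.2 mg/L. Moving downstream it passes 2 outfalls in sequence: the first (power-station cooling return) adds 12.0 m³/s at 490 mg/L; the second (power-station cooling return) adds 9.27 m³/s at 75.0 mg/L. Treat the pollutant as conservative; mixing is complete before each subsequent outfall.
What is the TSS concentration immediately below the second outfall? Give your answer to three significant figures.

56.8 mg/L

After outfall 1: Q = 102.0 + 12.00 = 114.0 m³/s; C = (102.0·4.200 + 12.00·490.0)/114.0 = 55.34 mg/L.
After outfall 2: Q = 114.0 + 9.270 = 123.3 m³/s; C = (114.0·55.34 + 9.270·75.00)/123.3 = 56.82 mg/L.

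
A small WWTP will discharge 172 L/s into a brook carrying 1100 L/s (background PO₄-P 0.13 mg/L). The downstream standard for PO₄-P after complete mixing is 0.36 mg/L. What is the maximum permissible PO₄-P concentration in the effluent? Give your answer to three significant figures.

1.83 mg/L

At the limit, (Qr·Cr + Qe·Cₑ)/(Qr + Qe) = 0.36:
Cₑ = (1272·0.36 − 1100·0.1300) / 172.0 = 1.831 mg/L.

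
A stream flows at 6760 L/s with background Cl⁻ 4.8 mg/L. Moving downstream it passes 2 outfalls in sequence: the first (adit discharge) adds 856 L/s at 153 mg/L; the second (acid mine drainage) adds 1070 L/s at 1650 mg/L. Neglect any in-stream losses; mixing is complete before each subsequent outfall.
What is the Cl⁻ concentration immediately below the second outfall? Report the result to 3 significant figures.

222 mg/L

Below outfall 1: Q → 7616 L/s, C = (6760·4.800 + 856.0·153.0)/7616 = 21.46 mg/L.
Below outfall 2: Q → 8686 L/s, C = (7616·21.46 + 1070·1650)/8686 = 222.1 mg/L.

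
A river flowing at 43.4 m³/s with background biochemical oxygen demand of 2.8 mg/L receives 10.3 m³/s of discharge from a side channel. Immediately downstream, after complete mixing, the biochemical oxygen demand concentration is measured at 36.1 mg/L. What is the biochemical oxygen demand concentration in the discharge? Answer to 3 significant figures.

Mass balance: 43.40·2.800 + 10.30·Cₑ = 53.70·36.10
→ Cₑ = (53.70·36.10 − 43.40·2.800) / 10.30 = 176.4 mg/L.

176 mg/L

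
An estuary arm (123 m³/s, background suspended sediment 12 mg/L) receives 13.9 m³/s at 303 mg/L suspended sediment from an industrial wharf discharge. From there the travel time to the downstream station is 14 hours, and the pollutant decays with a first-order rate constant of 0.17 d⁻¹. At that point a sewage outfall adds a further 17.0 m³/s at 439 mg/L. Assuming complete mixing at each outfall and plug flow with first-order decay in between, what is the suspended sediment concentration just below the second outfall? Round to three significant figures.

Flow-weighted average: C = (123.0·12.00 + 13.90·303.0) / 136.9 = 5688/136.9 = 41.55 mg/L; combined flow 136.9 m³/s.
Decay over the reach: 41.55·exp(−kt) = 41.55·0.9056 = 37.62 mg/L.
At the second outfall, C = (136.9·37.62 + 17.00·439.0) / (136.9 + 17.00) = 81.96 mg/L.

82.0 mg/L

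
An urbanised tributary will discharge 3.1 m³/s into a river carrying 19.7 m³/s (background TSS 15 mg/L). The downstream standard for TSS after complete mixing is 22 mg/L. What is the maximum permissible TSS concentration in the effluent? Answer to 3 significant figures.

66.5 mg/L

At the limit, (Qr·Cr + Qe·Cₑ)/(Qr + Qe) = 22:
Cₑ = (22.80·22 − 19.70·15.00) / 3.100 = 66.48 mg/L.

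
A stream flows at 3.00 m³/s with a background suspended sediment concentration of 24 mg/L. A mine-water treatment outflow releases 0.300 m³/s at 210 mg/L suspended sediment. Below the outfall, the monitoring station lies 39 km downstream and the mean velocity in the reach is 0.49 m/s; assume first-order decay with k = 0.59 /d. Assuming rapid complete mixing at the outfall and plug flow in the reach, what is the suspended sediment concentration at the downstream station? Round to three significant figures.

Flow-weighted average: C = (3.000·24.00 + 0.3000·210.0) / 3.300 = 135.0/3.300 = 40.91 mg/L.
Travel time t = 39·1000 / 0.49 = 79590 s = 22.11 h.
Decay over the reach: 40.91·exp(−kt) = 40.91·0.5807 = 23.76 mg/L.

23.8 mg/L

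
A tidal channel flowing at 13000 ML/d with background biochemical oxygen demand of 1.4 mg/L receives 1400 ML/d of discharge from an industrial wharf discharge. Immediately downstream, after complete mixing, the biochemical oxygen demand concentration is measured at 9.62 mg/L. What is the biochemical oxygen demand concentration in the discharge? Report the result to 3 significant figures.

Mass balance: 13000·1.400 + 1400·Cₑ = 14400·9.620
→ Cₑ = (14400·9.620 − 13000·1.400) / 1400 = 85.95 mg/L.

85.9 mg/L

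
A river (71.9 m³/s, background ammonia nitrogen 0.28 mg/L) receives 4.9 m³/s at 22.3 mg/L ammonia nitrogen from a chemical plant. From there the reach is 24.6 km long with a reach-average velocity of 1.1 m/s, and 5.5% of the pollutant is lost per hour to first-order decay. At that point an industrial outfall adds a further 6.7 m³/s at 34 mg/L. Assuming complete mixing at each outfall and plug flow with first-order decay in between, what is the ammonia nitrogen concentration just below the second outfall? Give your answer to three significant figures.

Mixed concentration C = ΣQC/ΣQ = (71.90·0.2800 + 4.900·22.30) / 76.80 = 129.4/76.80 = 1.685 mg/L; combined flow 76.80 m³/s.
Travel time t = 24.6·1000 / 1.1 = 22360 s = 6.212 h.
5.5%/h lost → k = −ln(1 − 0.055) = 0.05657 h⁻¹.
Decay over the reach: 1.685·exp(−kt) = 1.685·0.7037 = 1.186 mg/L.
At the second outfall, C = (76.80·1.186 + 6.700·34.00) / (76.80 + 6.700) = 3.819 mg/L.

3.82 mg/L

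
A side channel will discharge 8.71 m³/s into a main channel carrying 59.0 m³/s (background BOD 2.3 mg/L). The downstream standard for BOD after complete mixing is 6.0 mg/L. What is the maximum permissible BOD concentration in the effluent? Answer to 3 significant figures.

At the limit, (Qr·Cr + Qe·Cₑ)/(Qr + Qe) = 6.0:
Cₑ = (67.71·6.0 − 59.00·2.300) / 8.710 = 31.06 mg/L.

31.1 mg/L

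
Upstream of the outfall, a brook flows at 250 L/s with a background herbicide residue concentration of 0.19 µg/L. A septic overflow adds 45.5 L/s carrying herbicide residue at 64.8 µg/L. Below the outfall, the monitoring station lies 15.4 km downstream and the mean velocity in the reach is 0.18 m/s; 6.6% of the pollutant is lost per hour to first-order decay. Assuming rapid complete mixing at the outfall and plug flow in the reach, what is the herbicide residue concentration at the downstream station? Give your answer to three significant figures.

Mixed concentration C = ΣQC/ΣQ = (250.0·0.1900 + 45.50·64.80) / 295.5 = 2996/295.5 = 10.14 µg/L.
Travel time t = 15.4·1000 / 0.18 = 85560 s = 23.77 h.
6.6%/h lost → k = −ln(1 − 0.066) = 0.06828 h⁻¹.
After decay, C = 10.14 × e^(−kt) = 10.14 × 0.1974 = 2.001 µg/L.

2.00 µg/L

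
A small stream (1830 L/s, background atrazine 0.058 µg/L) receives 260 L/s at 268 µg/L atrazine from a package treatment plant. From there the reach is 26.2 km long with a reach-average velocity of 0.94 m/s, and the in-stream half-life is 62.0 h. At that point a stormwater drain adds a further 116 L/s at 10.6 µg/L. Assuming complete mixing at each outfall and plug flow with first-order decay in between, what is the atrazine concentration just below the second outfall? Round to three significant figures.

29.6 µg/L

After mixing, C = (1830·0.05800 + 260.0·268.0) / 2090 = 69790/2090 = 33.39 µg/L; combined flow 2090 L/s.
Travel time t = 26.2·1000 / 0.94 = 27870 s = 7.742 h.
Half-life 62.0 h → k = ln 2 / 62.0 = 0.01118 h⁻¹ = 0.2683 d⁻¹.
After decay, C = 33.39 × e^(−kt) = 33.39 × 0.9171 = 30.62 µg/L.
At the second outfall, C = (2090·30.62 + 116.0·10.60) / (2090 + 116.0) = 29.57 µg/L.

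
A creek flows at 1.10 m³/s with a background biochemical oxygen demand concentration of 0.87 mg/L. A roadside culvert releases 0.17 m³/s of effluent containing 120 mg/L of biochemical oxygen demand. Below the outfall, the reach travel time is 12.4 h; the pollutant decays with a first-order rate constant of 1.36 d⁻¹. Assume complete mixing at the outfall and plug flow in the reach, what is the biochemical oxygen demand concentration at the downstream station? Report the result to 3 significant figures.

8.33 mg/L

Conservation of mass: C = (1.100·0.8700 + 0.1700·120.0) / 1.270 = 21.36/1.270 = 16.82 mg/L.
After decay, C = 16.82 × e^(−kt) = 16.82 × 0.4953 = 8.329 mg/L.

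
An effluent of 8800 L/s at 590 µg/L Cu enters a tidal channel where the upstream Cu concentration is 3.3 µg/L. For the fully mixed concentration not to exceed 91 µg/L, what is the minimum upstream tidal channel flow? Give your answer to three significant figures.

50100 L/s

Set C_mix = 91: (Q·3.300 + 8800·590.0) / (Q + 8800) = 91
→ Q = 8800·(590.0 − 91)/(91 − 3.300) = 50070 L/s.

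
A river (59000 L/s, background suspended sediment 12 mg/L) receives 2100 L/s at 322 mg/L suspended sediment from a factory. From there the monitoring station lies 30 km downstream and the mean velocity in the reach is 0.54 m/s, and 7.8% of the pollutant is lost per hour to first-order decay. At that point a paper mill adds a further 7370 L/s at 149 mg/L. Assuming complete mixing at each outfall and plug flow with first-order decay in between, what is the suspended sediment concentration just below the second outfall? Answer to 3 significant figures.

21.8 mg/L

Conservation of mass: C = (59000·12.00 + 2100·322.0) / 61100 = 1384000/61100 = 22.65 mg/L; combined flow 61100 L/s.
Travel time t = 30·1000 / 0.54 = 55560 s = 15.43 h.
7.8%/h lost → k = −ln(1 − 0.078) = 0.08121 h⁻¹.
Applying C = C₀e^(−kt): 22.65 × 0.2856 = 6.470 mg/L.
Second outfall: C = (61100·6.470 + 7370·149.0)/68470 = 21.81 mg/L.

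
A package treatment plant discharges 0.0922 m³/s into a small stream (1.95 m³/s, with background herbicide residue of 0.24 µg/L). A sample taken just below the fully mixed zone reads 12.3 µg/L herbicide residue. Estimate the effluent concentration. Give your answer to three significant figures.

Mass balance: 1.950·0.2400 + 0.09220·Cₑ = 2.042·12.30
→ Cₑ = (2.042·12.30 − 1.950·0.2400) / 0.09220 = 267.4 µg/L.

267 µg/L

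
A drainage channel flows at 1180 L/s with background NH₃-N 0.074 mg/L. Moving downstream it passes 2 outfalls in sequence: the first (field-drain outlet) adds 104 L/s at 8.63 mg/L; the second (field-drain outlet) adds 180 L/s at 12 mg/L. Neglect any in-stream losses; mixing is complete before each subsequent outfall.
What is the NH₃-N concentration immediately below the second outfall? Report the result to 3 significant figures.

2.15 mg/L

After outfall 1: Q = 1180 + 104.0 = 1284 L/s; C = (1180·0.07400 + 104.0·8.630)/1284 = 0.7670 mg/L.
After outfall 2: Q = 1284 + 180.0 = 1464 L/s; C = (1284·0.7670 + 180.0·12.00)/1464 = 2.148 mg/L.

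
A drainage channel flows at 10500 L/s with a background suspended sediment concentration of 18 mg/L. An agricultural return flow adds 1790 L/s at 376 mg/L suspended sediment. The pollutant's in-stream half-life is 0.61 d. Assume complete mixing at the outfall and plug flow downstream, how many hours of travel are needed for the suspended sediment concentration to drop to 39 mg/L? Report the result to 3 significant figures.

12.4 h

Mixed concentration C = ΣQC/ΣQ = (10500·18.00 + 1790·376.0) / 12290 = 862000/12290 = 70.14 mg/L.
Half-life 0.61 d → k = ln 2 / 0.61 = 1.136 d⁻¹.
70.14·exp(−k·t) = 39 → t = ln(70.14/39)/k = 44630 s = 12.40 h.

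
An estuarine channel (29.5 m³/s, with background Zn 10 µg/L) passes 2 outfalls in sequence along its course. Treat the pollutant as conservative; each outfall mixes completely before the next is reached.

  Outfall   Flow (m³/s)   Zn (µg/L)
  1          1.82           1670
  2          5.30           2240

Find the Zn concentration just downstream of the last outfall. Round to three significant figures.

415 µg/L

Outfall 1: combined Q = 31.32 m³/s; C = (29.50·10.00 + 1.820·1670)/31.32 = 106.5 µg/L.
Outfall 2: combined Q = 36.62 m³/s; C = (31.32·106.5 + 5.300·2240)/36.62 = 415.2 µg/L.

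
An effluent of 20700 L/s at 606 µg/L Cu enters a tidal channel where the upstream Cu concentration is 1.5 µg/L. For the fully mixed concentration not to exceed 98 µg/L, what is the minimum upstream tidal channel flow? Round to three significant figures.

109000 L/s

Set C_mix = 98: (Q·1.500 + 20700·606.0) / (Q + 20700) = 98
→ Q = 20700·(606.0 − 98)/(98 − 1.500) = 109000 L/s.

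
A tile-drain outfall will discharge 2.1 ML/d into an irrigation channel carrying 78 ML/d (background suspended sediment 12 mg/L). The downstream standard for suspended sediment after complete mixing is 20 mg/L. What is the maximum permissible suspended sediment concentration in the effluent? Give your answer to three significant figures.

At the limit, (Qr·Cr + Qe·Cₑ)/(Qr + Qe) = 20:
Cₑ = (80.10·20 − 78.00·12.00) / 2.100 = 317.1 mg/L.

317 mg/L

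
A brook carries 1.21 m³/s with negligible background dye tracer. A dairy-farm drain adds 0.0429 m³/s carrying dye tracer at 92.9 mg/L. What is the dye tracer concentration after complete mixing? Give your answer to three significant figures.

3.18 mg/L

Flow-weighted average: C = (1.210·0 + 0.04290·92.90) / 1.253 = 3.985/1.253 = 3.181 mg/L.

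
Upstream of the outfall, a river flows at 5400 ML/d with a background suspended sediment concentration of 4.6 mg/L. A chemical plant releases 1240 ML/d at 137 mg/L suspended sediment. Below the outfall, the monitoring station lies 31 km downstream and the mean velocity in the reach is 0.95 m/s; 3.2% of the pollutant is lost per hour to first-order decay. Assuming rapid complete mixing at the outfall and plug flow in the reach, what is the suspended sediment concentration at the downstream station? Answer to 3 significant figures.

After mixing, C = (5400·4.600 + 1240·137.0) / 6640 = 194700/6640 = 29.33 mg/L.
Travel time t = 31·1000 / 0.95 = 32630 s = 9.064 h.
3.2%/h lost → k = −ln(1 − 0.032) = 0.03252 h⁻¹.
After decay, C = 29.33 × e^(−kt) = 29.33 × 0.7447 = 21.84 mg/L.

21.8 mg/L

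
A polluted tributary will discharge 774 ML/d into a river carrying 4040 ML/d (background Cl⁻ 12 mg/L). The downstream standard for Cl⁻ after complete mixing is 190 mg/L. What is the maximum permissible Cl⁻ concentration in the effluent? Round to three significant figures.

At the limit, (Qr·Cr + Qe·Cₑ)/(Qr + Qe) = 190:
Cₑ = (4814·190 − 4040·12.00) / 774.0 = 1119 mg/L.

1120 mg/L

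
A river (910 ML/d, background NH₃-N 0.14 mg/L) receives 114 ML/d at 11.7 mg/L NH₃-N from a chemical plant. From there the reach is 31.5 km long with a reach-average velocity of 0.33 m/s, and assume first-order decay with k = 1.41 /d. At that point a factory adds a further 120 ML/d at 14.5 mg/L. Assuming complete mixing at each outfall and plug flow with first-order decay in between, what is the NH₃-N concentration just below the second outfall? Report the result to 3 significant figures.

Mass balance: C = (910.0·0.1400 + 114.0·11.70) / 1024 = 1461/1024 = 1.427 mg/L; combined flow 1024 ML/d.
Travel time t = 31.5·1000 / 0.33 = 95450 s = 26.52 h.
Decay over the reach: 1.427·exp(−kt) = 1.427·0.2106 = 0.3005 mg/L.
At the second outfall, C = (1024·0.3005 + 120.0·14.50) / (1024 + 120.0) = 1.790 mg/L.

1.79 mg/L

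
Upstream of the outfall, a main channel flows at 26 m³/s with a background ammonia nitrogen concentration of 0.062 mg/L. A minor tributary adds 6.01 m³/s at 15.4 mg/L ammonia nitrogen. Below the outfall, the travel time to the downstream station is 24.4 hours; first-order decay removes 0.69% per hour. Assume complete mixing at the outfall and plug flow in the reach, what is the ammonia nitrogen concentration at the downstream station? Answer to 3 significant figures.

Conservation of mass: C = (26.00·0.06200 + 6.010·15.40) / 32.01 = 94.17/32.01 = 2.942 mg/L.
0.69%/h lost → k = −ln(1 − 0.0069) = 0.006924 h⁻¹.
Decay over the reach: 2.942·exp(−kt) = 2.942·0.8446 = 2.484 mg/L.

2.48 mg/L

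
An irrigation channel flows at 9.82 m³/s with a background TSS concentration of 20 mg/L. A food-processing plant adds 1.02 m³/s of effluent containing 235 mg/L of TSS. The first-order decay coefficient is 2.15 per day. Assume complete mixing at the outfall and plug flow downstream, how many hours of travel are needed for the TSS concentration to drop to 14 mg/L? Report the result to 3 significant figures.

11.8 h

Mixed concentration C = ΣQC/ΣQ = (9.820·20.00 + 1.020·235.0) / 10.84 = 436.1/10.84 = 40.23 mg/L.
40.23·exp(−k·t) = 14 → t = ln(40.23/14)/k = 42420 s = 11.78 h.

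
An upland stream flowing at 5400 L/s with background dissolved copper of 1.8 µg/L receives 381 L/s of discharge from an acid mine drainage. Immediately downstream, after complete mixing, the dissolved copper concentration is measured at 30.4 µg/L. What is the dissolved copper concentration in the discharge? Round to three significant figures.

436 µg/L

Mass balance: 5400·1.800 + 381.0·Cₑ = 5781·30.40
→ Cₑ = (5781·30.40 − 5400·1.800) / 381.0 = 435.8 µg/L.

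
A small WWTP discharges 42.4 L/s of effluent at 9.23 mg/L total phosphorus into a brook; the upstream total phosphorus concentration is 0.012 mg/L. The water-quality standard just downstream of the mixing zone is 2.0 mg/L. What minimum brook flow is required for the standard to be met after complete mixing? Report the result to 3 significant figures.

Set C_mix = 2.0: (Q·0.01200 + 42.40·9.230) / (Q + 42.40) = 2.0
→ Q = 42.40·(9.230 − 2.0)/(2.0 − 0.01200) = 154.2 L/s.

154 L/s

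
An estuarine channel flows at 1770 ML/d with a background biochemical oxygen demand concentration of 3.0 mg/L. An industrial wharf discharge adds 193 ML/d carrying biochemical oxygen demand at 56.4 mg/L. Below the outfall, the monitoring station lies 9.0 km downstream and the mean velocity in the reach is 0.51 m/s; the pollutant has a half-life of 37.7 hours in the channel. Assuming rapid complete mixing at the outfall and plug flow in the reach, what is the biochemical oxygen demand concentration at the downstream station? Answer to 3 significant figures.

7.54 mg/L

Flow-weighted average: C = (1770·3.000 + 193.0·56.40) / 1963 = 16200/1963 = 8.250 mg/L.
Travel time t = 9.0·1000 / 0.51 = 17650 s = 4.902 h.
Half-life 37.7 h → k = ln 2 / 37.7 = 0.01839 h⁻¹ = 0.4413 d⁻¹.
First-order decay: C = 8.250·exp(−k·t) = 8.250·0.9138 = 7.539 mg/L.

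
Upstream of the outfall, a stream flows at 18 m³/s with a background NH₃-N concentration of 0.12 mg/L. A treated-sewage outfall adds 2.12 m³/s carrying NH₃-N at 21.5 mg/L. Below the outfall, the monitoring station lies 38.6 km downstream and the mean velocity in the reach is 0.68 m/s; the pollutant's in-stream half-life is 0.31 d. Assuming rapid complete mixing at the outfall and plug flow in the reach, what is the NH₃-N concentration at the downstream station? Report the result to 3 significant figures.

0.546 mg/L

Mass balance: C = (18.00·0.1200 + 2.120·21.50) / 20.12 = 47.74/20.12 = 2.373 mg/L.
Travel time t = 38.6·1000 / 0.68 = 56760 s = 15.77 h.
Half-life 0.31 d → k = ln 2 / 0.31 = 2.236 d⁻¹.
After decay, C = 2.373 × e^(−kt) = 2.373 × 0.2302 = 0.5461 mg/L.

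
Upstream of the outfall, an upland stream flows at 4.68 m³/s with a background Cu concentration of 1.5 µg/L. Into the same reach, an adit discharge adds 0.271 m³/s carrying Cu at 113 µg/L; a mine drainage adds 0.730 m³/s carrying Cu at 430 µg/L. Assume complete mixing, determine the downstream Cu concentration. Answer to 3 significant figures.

61.9 µg/L

After mixing, C = (4.680·1.500 + 0.2710·113.0 + 0.7300·430.0) / 5.681 = 351.5/5.681 = 61.88 µg/L.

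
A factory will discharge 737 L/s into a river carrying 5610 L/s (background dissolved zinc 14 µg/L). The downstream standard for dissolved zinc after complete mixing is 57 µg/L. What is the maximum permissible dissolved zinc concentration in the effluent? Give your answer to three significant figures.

384 µg/L

At the limit, (Qr·Cr + Qe·Cₑ)/(Qr + Qe) = 57:
Cₑ = (6347·57 − 5610·14.00) / 737.0 = 384.3 µg/L.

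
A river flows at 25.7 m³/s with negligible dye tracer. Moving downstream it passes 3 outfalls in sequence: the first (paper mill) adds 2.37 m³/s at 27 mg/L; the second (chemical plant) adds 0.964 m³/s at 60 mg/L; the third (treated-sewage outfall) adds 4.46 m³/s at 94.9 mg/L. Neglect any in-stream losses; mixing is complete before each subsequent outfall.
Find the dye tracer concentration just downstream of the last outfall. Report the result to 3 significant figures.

16.3 mg/L

After outfall 1: Q = 25.70 + 2.370 = 28.07 m³/s; C = (25.70·0 + 2.370·27.00)/28.07 = 2.280 mg/L.
After outfall 2: Q = 28.07 + 0.9640 = 29.03 m³/s; C = (28.07·2.280 + 0.9640·60.00)/29.03 = 4.196 mg/L.
After outfall 3: Q = 29.03 + 4.460 = 33.49 m³/s; C = (29.03·4.196 + 4.460·94.90)/33.49 = 16.27 mg/L.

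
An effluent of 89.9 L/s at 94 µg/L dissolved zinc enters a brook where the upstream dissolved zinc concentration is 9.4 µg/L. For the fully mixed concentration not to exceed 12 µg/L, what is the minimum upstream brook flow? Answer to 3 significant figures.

2840 L/s

Set C_mix = 12: (Q·9.400 + 89.90·94.00) / (Q + 89.90) = 12
→ Q = 89.90·(94.00 − 12)/(12 − 9.400) = 2835 L/s.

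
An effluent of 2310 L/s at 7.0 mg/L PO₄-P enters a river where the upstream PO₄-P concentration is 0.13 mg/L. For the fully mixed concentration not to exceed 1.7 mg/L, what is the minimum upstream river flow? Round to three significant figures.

7800 L/s

Set C_mix = 1.7: (Q·0.1300 + 2310·7.000) / (Q + 2310) = 1.7
→ Q = 2310·(7.000 − 1.7)/(1.7 − 0.1300) = 7798 L/s.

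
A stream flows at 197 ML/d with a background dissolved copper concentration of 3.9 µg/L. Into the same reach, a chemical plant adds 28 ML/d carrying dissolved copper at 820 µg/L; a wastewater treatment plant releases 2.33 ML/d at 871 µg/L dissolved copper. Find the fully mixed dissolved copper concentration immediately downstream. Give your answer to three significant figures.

113 µg/L

Flow-weighted average: C = (197.0·3.900 + 28.00·820.0 + 2.330·871.0) / 227.3 = 25760/227.3 = 113.3 µg/L.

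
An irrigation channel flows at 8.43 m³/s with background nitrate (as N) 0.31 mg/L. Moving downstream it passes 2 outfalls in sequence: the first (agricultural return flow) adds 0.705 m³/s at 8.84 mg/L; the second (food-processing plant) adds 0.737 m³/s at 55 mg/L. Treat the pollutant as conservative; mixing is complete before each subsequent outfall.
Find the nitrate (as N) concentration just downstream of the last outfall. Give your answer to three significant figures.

5.00 mg/L

Below outfall 1: Q → 9.135 m³/s, C = (8.430·0.3100 + 0.7050·8.840)/9.135 = 0.9683 mg/L.
Below outfall 2: Q → 9.872 m³/s, C = (9.135·0.9683 + 0.7370·55.00)/9.872 = 5.002 mg/L.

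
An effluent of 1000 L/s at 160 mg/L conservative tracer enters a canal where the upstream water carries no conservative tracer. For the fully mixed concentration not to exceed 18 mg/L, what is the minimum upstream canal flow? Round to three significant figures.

7890 L/s

Set C_mix = 18: (Q·0 + 1000·160.0) / (Q + 1000) = 18
→ Q = 1000·(160.0 − 18)/(18 − 0) = 7889 L/s.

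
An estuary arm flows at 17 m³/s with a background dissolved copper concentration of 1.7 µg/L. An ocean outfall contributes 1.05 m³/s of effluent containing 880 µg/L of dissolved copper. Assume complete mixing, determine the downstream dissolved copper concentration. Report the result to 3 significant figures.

52.8 µg/L

After mixing, C = (17.00·1.700 + 1.050·880.0) / 18.05 = 952.9/18.05 = 52.79 µg/L.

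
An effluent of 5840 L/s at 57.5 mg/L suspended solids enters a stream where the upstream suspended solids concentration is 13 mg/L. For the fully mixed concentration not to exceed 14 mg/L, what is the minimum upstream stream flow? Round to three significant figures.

Set C_mix = 14: (Q·13.00 + 5840·57.50) / (Q + 5840) = 14
→ Q = 5840·(57.50 − 14)/(14 − 13.00) = 254000 L/s.

254000 L/s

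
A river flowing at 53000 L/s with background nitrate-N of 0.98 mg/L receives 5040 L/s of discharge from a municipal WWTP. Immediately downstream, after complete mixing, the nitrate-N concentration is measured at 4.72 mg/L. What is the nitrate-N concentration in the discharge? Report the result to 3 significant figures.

Mass balance: 53000·0.9800 + 5040·Cₑ = 58040·4.720
→ Cₑ = (58040·4.720 − 53000·0.9800) / 5040 = 44.05 mg/L.

44.0 mg/L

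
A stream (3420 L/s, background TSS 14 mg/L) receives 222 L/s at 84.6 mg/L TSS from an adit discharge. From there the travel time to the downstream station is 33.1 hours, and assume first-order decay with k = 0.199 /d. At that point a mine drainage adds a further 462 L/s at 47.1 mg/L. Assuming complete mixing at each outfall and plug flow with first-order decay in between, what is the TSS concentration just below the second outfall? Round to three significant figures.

Conservation of mass: C = (3420·14.00 + 222.0·84.60) / 3642 = 66660/3642 = 18.30 mg/L; combined flow 3642 L/s.
Applying C = C₀e^(−kt): 18.30 × 0.7600 = 13.91 mg/L.
At the second outfall, C = (3642·13.91 + 462.0·47.10) / (3642 + 462.0) = 17.65 mg/L.

17.6 mg/L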